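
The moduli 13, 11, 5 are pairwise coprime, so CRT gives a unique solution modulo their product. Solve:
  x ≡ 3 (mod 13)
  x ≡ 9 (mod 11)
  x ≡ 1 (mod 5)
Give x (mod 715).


Moduli 13, 11, 5 are pairwise coprime; by CRT there is a unique solution modulo M = 13 · 11 · 5 = 715.
Solve pairwise, accumulating the modulus:
  Start with x ≡ 3 (mod 13).
  Combine with x ≡ 9 (mod 11): since gcd(13, 11) = 1, we get a unique residue mod 143.
    Write x = 3 + 13·t and substitute into x ≡ 9 (mod 11): 13·t ≡ 9 − 3 = 6 (mod 11).
    Reduce coefficients mod 11: 2·t ≡ 6 (mod 11).
    The inverse of 2 mod 11 is 6 (since 2·6 = 12 = 1·11 + 1), so t ≡ 6·6 = 36 ≡ 3 (mod 11).
    Then x = 3 + 13·3 = 42, valid modulo lcm(13, 11) = 143: x ≡ 42 (mod 143).
  Combine with x ≡ 1 (mod 5): since gcd(143, 5) = 1, we get a unique residue mod 715.
    Write x = 42 + 143·t and substitute into x ≡ 1 (mod 5): 143·t ≡ 1 − 42 = -41 (mod 5).
    Reduce coefficients mod 5: 3·t ≡ 4 (mod 5).
    The inverse of 3 mod 5 is 2 (since 3·2 = 6 = 1·5 + 1), so t ≡ 2·4 = 8 ≡ 3 (mod 5).
    Then x = 42 + 143·3 = 471, valid modulo lcm(143, 5) = 715: x ≡ 471 (mod 715).
Verify: 471 mod 13 = 3 ✓, 471 mod 11 = 9 ✓, 471 mod 5 = 1 ✓.

x ≡ 471 (mod 715).


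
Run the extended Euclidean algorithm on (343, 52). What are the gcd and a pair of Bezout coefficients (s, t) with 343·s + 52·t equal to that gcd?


Euclidean algorithm on (343, 52) — divide until remainder is 0:
  343 = 6 · 52 + 31
  52 = 1 · 31 + 21
  31 = 1 · 21 + 10
  21 = 2 · 10 + 1
  10 = 10 · 1 + 0
gcd(343, 52) = 1.
Track Bezout coefficients alongside the remainders: start with r₀ = 343 = a·1 + b·0 (s = 1, t = 0) and r₁ = 52 = a·0 + b·1 (s = 0, t = 1); each new remainder r_{k+1} = r_{k-1} − q_k·r_k inherits s_{k+1} = s_{k-1} − q_k·s_k, t_{k+1} = t_{k-1} − q_k·t_k, so r_k = a·s_k + b·t_k at every step:
  q = 6: r = 31, s = 1 − 6·0 = 1, t = 0 − 6·1 = -6  (check: 343·1 + 52·(-6) = 31)
  q = 1: r = 21, s = 0 − 1·1 = -1, t = 1 − 1·(-6) = 7  (check: 343·(-1) + 52·7 = 21)
  q = 1: r = 10, s = 1 − 1·(-1) = 2, t = -6 − 1·7 = -13  (check: 343·2 + 52·(-13) = 10)
  q = 2: r = 1, s = -1 − 2·2 = -5, t = 7 − 2·(-13) = 33  (check: 343·(-5) + 52·33 = 1)
The row with r = 1 (the gcd) gives the Bezout coefficients s = -5, t = 33.
Result: 343 · (-5) + 52 · (33) = 1.

gcd(343, 52) = 1; s = -5, t = 33 (check: 343·(-5) + 52·33 = 1).


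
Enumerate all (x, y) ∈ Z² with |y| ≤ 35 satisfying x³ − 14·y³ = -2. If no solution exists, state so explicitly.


The equation is x³ - 14y³ = -2. For fixed y, x³ = 14·y³ − 2, so a solution requires the RHS to be a perfect cube.
Strategy: iterate y from -35 to 35, compute RHS = 14·y³ − 2, and check whether it is a (positive or negative) perfect cube.
Check small values of y:
  y = 0: RHS = -2 is not a perfect cube.
  y = 1: RHS = 12 is not a perfect cube.
  y = -1: RHS = -16 is not a perfect cube.
  y = 2: RHS = 110 is not a perfect cube.
  y = -2: RHS = -114 is not a perfect cube.
  y = 3: RHS = 376 is not a perfect cube.
  y = -3: RHS = -380 is not a perfect cube.
Continuing the search up to |y| = 35 finds no solutions either.
No (x, y) in the scanned range satisfies the equation.

No integer solutions with |y| ≤ 35.


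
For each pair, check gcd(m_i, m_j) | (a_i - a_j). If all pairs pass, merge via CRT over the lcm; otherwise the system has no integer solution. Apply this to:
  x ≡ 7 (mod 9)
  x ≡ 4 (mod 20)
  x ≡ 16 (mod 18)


Moduli 9, 20, 18 are not pairwise coprime, so CRT works modulo lcm(m_i) when all pairwise compatibility conditions hold.
Pairwise compatibility: gcd(m_i, m_j) must divide a_i - a_j for every pair.
Merge one congruence at a time:
  Start: x ≡ 7 (mod 9).
  Combine with x ≡ 4 (mod 20): gcd(9, 20) = 1; 4 - 7 = -3, which IS divisible by 1, so compatible.
    Write x = 7 + 9·t and substitute into x ≡ 4 (mod 20): 9·t ≡ 4 − 7 = -3 (mod 20).
    Reduce coefficients mod 20: 9·t ≡ 17 (mod 20).
    The inverse of 9 mod 20 is 9 (since 9·9 = 81 = 4·20 + 1), so t ≡ 9·17 = 153 ≡ 13 (mod 20).
    Then x = 7 + 9·13 = 124, valid modulo lcm(9, 20) = 180: x ≡ 124 (mod 180).
  Combine with x ≡ 16 (mod 18): gcd(180, 18) = 18; 16 - 124 = -108, which IS divisible by 18, so compatible.
    Write x = 124 + 180·t and substitute into x ≡ 16 (mod 18): 180·t ≡ 16 − 124 = -108 (mod 18).
    Divide the congruence (and modulus) by g = 18: 10·t ≡ -6 (mod 1).
    Modulo 1 every t works; take t = 0.
    Then x = 124 + 180·0 = 124, valid modulo lcm(180, 18) = 180: x ≡ 124 (mod 180).
Verify: 124 mod 9 = 7, 124 mod 20 = 4, 124 mod 18 = 16.

x ≡ 124 (mod 180).


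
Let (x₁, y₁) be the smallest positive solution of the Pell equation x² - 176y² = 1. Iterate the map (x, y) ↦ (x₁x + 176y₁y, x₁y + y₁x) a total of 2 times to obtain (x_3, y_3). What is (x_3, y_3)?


Step 1: Find the fundamental solution (x₁, y₁) of x² - 176y² = 1.
  Expand √176 as a continued fraction. a₀ = ⌊√176⌋ = 13; iterate m_{k+1} = d_k·a_k − m_k, d_{k+1} = (176 − m_{k+1}²)/d_k, a_{k+1} = ⌊(a₀ + m_{k+1})/d_{k+1}⌋ (starting m₀ = 0, d₀ = 1), with convergents p_k = a_k·p_{k-1} + p_{k-2}, q_k = a_k·q_{k-1} + q_{k-2} (p₋₁ = 1, q₋₁ = 0):
  k = 0: a₀ = 13; p₀/q₀ = 13/1; p₀² − 176·q₀² = 169 − 176 = -7.
  k = 1: m = 13, d = 7, a = ⌊(13 + 13)/7⌋ = 3; p/q = (3·13 + 1)/(3·1 + 0) = 40/3; p² − 176·q² = 1600 − 1584 = 16.
  k = 2: m = 8, d = 16, a = ⌊(13 + 8)/16⌋ = 1; p/q = (1·40 + 13)/(1·3 + 1) = 53/4; p² − 176·q² = 2809 − 2816 = -7.
  k = 3: m = 8, d = 7, a = ⌊(13 + 8)/7⌋ = 3; p/q = (3·53 + 40)/(3·4 + 3) = 199/15; p² − 176·q² = 39601 − 39600 = 1.
  The first convergent with p² − 176·q² = 1 gives the fundamental solution (x₁, y₁) = (199, 15).
Step 2: Apply the recurrence (x_{n+1}, y_{n+1}) = (x₁x_n + 176y₁y_n, x₁y_n + y₁x_n) repeatedly.
  From (x_1, y_1) = (199, 15): x_2 = 199·199 + 176·15·15 = 79201; y_2 = 199·15 + 15·199 = 5970.
  From (x_2, y_2) = (79201, 5970): x_3 = 199·79201 + 176·15·5970 = 31521799; y_3 = 199·5970 + 15·79201 = 2376045.
Step 3: Verify x_3² - 176·y_3² = 993623812196401 - 993623812196400 = 1 (should be 1). ✓

(x_1, y_1) = (199, 15); (x_3, y_3) = (31521799, 2376045).


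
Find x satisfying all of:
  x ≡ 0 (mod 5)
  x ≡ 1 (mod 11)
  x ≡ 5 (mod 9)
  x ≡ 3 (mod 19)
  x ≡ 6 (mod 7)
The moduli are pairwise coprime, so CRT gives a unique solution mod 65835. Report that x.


Product of moduli M = 5 · 11 · 9 · 19 · 7 = 65835.
Merge one congruence at a time:
  Start: x ≡ 0 (mod 5).
  Combine with x ≡ 1 (mod 11); new modulus lcm = 55.
    Write x = 0 + 5·t and substitute into x ≡ 1 (mod 11): 5·t ≡ 1 − 0 = 1 (mod 11).
    The inverse of 5 mod 11 is 9 (since 5·9 = 45 = 4·11 + 1), so t ≡ 9·1 = 9 ≡ 9 (mod 11).
    Then x = 0 + 5·9 = 45, valid modulo lcm(5, 11) = 55: x ≡ 45 (mod 55).
  Combine with x ≡ 5 (mod 9); new modulus lcm = 495.
    Write x = 45 + 55·t and substitute into x ≡ 5 (mod 9): 55·t ≡ 5 − 45 = -40 (mod 9).
    Reduce coefficients mod 9: 1·t ≡ 5 (mod 9).
    So t ≡ 5 (mod 9).
    Then x = 45 + 55·5 = 320, valid modulo lcm(55, 9) = 495: x ≡ 320 (mod 495).
  Combine with x ≡ 3 (mod 19); new modulus lcm = 9405.
    Write x = 320 + 495·t and substitute into x ≡ 3 (mod 19): 495·t ≡ 3 − 320 = -317 (mod 19).
    Reduce coefficients mod 19: 1·t ≡ 6 (mod 19).
    So t ≡ 6 (mod 19).
    Then x = 320 + 495·6 = 3290, valid modulo lcm(495, 19) = 9405: x ≡ 3290 (mod 9405).
  Combine with x ≡ 6 (mod 7); new modulus lcm = 65835.
    Write x = 3290 + 9405·t and substitute into x ≡ 6 (mod 7): 9405·t ≡ 6 − 3290 = -3284 (mod 7).
    Reduce coefficients mod 7: 4·t ≡ 6 (mod 7).
    The inverse of 4 mod 7 is 2 (since 4·2 = 8 = 1·7 + 1), so t ≡ 2·6 = 12 ≡ 5 (mod 7).
    Then x = 3290 + 9405·5 = 50315, valid modulo lcm(9405, 7) = 65835: x ≡ 50315 (mod 65835).
Verify against each original: 50315 mod 5 = 0, 50315 mod 11 = 1, 50315 mod 9 = 5, 50315 mod 19 = 3, 50315 mod 7 = 6.

x ≡ 50315 (mod 65835).


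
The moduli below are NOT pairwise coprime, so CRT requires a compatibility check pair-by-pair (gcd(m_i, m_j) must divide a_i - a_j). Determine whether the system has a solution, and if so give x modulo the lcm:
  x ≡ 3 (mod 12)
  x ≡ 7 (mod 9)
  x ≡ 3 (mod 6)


Moduli 12, 9, 6 are not pairwise coprime, so CRT works modulo lcm(m_i) when all pairwise compatibility conditions hold.
Pairwise compatibility: gcd(m_i, m_j) must divide a_i - a_j for every pair.
Merge one congruence at a time:
  Start: x ≡ 3 (mod 12).
  Combine with x ≡ 7 (mod 9): gcd(12, 9) = 3, and 7 - 3 = 4 is NOT divisible by 3.
    ⇒ system is inconsistent (no integer solution).

No solution (the system is inconsistent).


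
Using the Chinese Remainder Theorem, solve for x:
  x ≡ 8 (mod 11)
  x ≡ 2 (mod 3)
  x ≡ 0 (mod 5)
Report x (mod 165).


Moduli 11, 3, 5 are pairwise coprime; by CRT there is a unique solution modulo M = 11 · 3 · 5 = 165.
Solve pairwise, accumulating the modulus:
  Start with x ≡ 8 (mod 11).
  Combine with x ≡ 2 (mod 3): since gcd(11, 3) = 1, we get a unique residue mod 33.
    Write x = 8 + 11·t and substitute into x ≡ 2 (mod 3): 11·t ≡ 2 − 8 = -6 (mod 3).
    Reduce coefficients mod 3: 2·t ≡ 0 (mod 3).
    The inverse of 2 mod 3 is 2 (since 2·2 = 4 = 1·3 + 1), so t ≡ 2·0 = 0 ≡ 0 (mod 3).
    Then x = 8 + 11·0 = 8, valid modulo lcm(11, 3) = 33: x ≡ 8 (mod 33).
  Combine with x ≡ 0 (mod 5): since gcd(33, 5) = 1, we get a unique residue mod 165.
    Write x = 8 + 33·t and substitute into x ≡ 0 (mod 5): 33·t ≡ 0 − 8 = -8 (mod 5).
    Reduce coefficients mod 5: 3·t ≡ 2 (mod 5).
    The inverse of 3 mod 5 is 2 (since 3·2 = 6 = 1·5 + 1), so t ≡ 2·2 = 4 ≡ 4 (mod 5).
    Then x = 8 + 33·4 = 140, valid modulo lcm(33, 5) = 165: x ≡ 140 (mod 165).
Verify: 140 mod 11 = 8 ✓, 140 mod 3 = 2 ✓, 140 mod 5 = 0 ✓.

x ≡ 140 (mod 165).


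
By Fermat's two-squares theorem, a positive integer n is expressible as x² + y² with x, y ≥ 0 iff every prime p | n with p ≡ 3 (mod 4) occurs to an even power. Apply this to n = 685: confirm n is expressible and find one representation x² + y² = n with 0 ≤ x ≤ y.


Step 1: Factor n = 685 = 5 · 137.
Step 2: Check the mod-4 condition on each prime factor: 5 ≡ 1 (mod 4), exponent 1; 137 ≡ 1 (mod 4), exponent 1.
All primes ≡ 3 (mod 4) appear to even exponent (or don't appear), so by the two-squares theorem n IS expressible as a sum of two squares.
Step 3: Build a representation. Here n = 5 · 137 is a product of primes ≡ 1 (mod 4). Each prime p ≡ 1 (mod 4) is itself a sum of two squares; find a² by testing p − a² for a perfect square:
  5: 5 − 1² = 4 = 2² ⇒ 5 = 1² + 2².
  137: 137 − 1² = 136, 137 − 2² = 133, 137 − 3² = 128, 137 − 4² = 121 = 11² ⇒ 137 = 4² + 11².
  Combine using the Brahmagupta–Fibonacci identity (a² + b²)(c² + d²) = (ac − bd)² + (ad + bc)² = (ac + bd)² + (ad − bc)²:
  5 · 137 = 685: from (1² + 2²)(4² + 11²), take (1·4 − 2·11, 1·11 + 2·4) = (4 − 22, 11 + 8) = (-18, 19); dropping signs (only squares matter) gives (18, 19); check 18² + 19² = 324 + 361 = 685 ✓.
Step 4: Order so x ≤ y and verify: 18² + 19² = 324 + 361 = 685 = n. ✓

n = 685 = 18² + 19² (one valid representation with x ≤ y).


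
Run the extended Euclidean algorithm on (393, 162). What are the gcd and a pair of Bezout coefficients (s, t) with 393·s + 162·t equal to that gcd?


Euclidean algorithm on (393, 162) — divide until remainder is 0:
  393 = 2 · 162 + 69
  162 = 2 · 69 + 24
  69 = 2 · 24 + 21
  24 = 1 · 21 + 3
  21 = 7 · 3 + 0
gcd(393, 162) = 3.
Track Bezout coefficients alongside the remainders: start with r₀ = 393 = a·1 + b·0 (s = 1, t = 0) and r₁ = 162 = a·0 + b·1 (s = 0, t = 1); each new remainder r_{k+1} = r_{k-1} − q_k·r_k inherits s_{k+1} = s_{k-1} − q_k·s_k, t_{k+1} = t_{k-1} − q_k·t_k, so r_k = a·s_k + b·t_k at every step:
  q = 2: r = 69, s = 1 − 2·0 = 1, t = 0 − 2·1 = -2  (check: 393·1 + 162·(-2) = 69)
  q = 2: r = 24, s = 0 − 2·1 = -2, t = 1 − 2·(-2) = 5  (check: 393·(-2) + 162·5 = 24)
  q = 2: r = 21, s = 1 − 2·(-2) = 5, t = -2 − 2·5 = -12  (check: 393·5 + 162·(-12) = 21)
  q = 1: r = 3, s = -2 − 1·5 = -7, t = 5 − 1·(-12) = 17  (check: 393·(-7) + 162·17 = 3)
The row with r = 3 (the gcd) gives the Bezout coefficients s = -7, t = 17.
Result: 393 · (-7) + 162 · (17) = 3.

gcd(393, 162) = 3; s = -7, t = 17 (check: 393·(-7) + 162·17 = 3).


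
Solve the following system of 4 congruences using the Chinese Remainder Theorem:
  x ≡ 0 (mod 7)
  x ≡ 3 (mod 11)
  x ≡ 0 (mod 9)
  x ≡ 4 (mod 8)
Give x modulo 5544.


Product of moduli M = 7 · 11 · 9 · 8 = 5544.
Merge one congruence at a time:
  Start: x ≡ 0 (mod 7).
  Combine with x ≡ 3 (mod 11); new modulus lcm = 77.
    Write x = 0 + 7·t and substitute into x ≡ 3 (mod 11): 7·t ≡ 3 − 0 = 3 (mod 11).
    The inverse of 7 mod 11 is 8 (since 7·8 = 56 = 5·11 + 1), so t ≡ 8·3 = 24 ≡ 2 (mod 11).
    Then x = 0 + 7·2 = 14, valid modulo lcm(7, 11) = 77: x ≡ 14 (mod 77).
  Combine with x ≡ 0 (mod 9); new modulus lcm = 693.
    Write x = 14 + 77·t and substitute into x ≡ 0 (mod 9): 77·t ≡ 0 − 14 = -14 (mod 9).
    Reduce coefficients mod 9: 5·t ≡ 4 (mod 9).
    The inverse of 5 mod 9 is 2 (since 5·2 = 10 = 1·9 + 1), so t ≡ 2·4 = 8 ≡ 8 (mod 9).
    Then x = 14 + 77·8 = 630, valid modulo lcm(77, 9) = 693: x ≡ 630 (mod 693).
  Combine with x ≡ 4 (mod 8); new modulus lcm = 5544.
    Write x = 630 + 693·t and substitute into x ≡ 4 (mod 8): 693·t ≡ 4 − 630 = -626 (mod 8).
    Reduce coefficients mod 8: 5·t ≡ 6 (mod 8).
    The inverse of 5 mod 8 is 5 (since 5·5 = 25 = 3·8 + 1), so t ≡ 5·6 = 30 ≡ 6 (mod 8).
    Then x = 630 + 693·6 = 4788, valid modulo lcm(693, 8) = 5544: x ≡ 4788 (mod 5544).
Verify against each original: 4788 mod 7 = 0, 4788 mod 11 = 3, 4788 mod 9 = 0, 4788 mod 8 = 4.

x ≡ 4788 (mod 5544).


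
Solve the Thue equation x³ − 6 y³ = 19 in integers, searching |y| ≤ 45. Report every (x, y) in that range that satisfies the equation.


The equation is x³ - 6y³ = 19. For fixed y, x³ = 6·y³ + 19, so a solution requires the RHS to be a perfect cube.
Strategy: iterate y from -45 to 45, compute RHS = 6·y³ + 19, and check whether it is a (positive or negative) perfect cube.
Check small values of y:
  y = 0: RHS = 19 is not a perfect cube.
  y = 1: RHS = 25 is not a perfect cube.
  y = -1: RHS = 13 is not a perfect cube.
  y = 2: RHS = 67 is not a perfect cube.
  y = -2: RHS = -29 is not a perfect cube.
  y = 3: RHS = 181 is not a perfect cube.
  y = -3: RHS = -143 is not a perfect cube.
Continuing the search up to |y| = 45 finds no solutions either.
No (x, y) in the scanned range satisfies the equation.

No integer solutions with |y| ≤ 45.


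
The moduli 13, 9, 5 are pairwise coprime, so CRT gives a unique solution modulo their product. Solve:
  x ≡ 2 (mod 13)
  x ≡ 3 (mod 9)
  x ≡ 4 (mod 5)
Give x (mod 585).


Moduli 13, 9, 5 are pairwise coprime; by CRT there is a unique solution modulo M = 13 · 9 · 5 = 585.
Solve pairwise, accumulating the modulus:
  Start with x ≡ 2 (mod 13).
  Combine with x ≡ 3 (mod 9): since gcd(13, 9) = 1, we get a unique residue mod 117.
    Write x = 2 + 13·t and substitute into x ≡ 3 (mod 9): 13·t ≡ 3 − 2 = 1 (mod 9).
    Reduce coefficients mod 9: 4·t ≡ 1 (mod 9).
    The inverse of 4 mod 9 is 7 (since 4·7 = 28 = 3·9 + 1), so t ≡ 7·1 = 7 ≡ 7 (mod 9).
    Then x = 2 + 13·7 = 93, valid modulo lcm(13, 9) = 117: x ≡ 93 (mod 117).
  Combine with x ≡ 4 (mod 5): since gcd(117, 5) = 1, we get a unique residue mod 585.
    Write x = 93 + 117·t and substitute into x ≡ 4 (mod 5): 117·t ≡ 4 − 93 = -89 (mod 5).
    Reduce coefficients mod 5: 2·t ≡ 1 (mod 5).
    The inverse of 2 mod 5 is 3 (since 2·3 = 6 = 1·5 + 1), so t ≡ 3·1 = 3 ≡ 3 (mod 5).
    Then x = 93 + 117·3 = 444, valid modulo lcm(117, 5) = 585: x ≡ 444 (mod 585).
Verify: 444 mod 13 = 2 ✓, 444 mod 9 = 3 ✓, 444 mod 5 = 4 ✓.

x ≡ 444 (mod 585).


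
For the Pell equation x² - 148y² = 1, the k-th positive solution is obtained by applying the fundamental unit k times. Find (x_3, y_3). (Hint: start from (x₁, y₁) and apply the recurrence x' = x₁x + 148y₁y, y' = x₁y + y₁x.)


Step 1: Find the fundamental solution (x₁, y₁) of x² - 148y² = 1.
  Expand √148 as a continued fraction. a₀ = ⌊√148⌋ = 12; iterate m_{k+1} = d_k·a_k − m_k, d_{k+1} = (148 − m_{k+1}²)/d_k, a_{k+1} = ⌊(a₀ + m_{k+1})/d_{k+1}⌋ (starting m₀ = 0, d₀ = 1), with convergents p_k = a_k·p_{k-1} + p_{k-2}, q_k = a_k·q_{k-1} + q_{k-2} (p₋₁ = 1, q₋₁ = 0):
  k = 0: a₀ = 12; p₀/q₀ = 12/1; p₀² − 148·q₀² = 144 − 148 = -4.
  k = 1: m = 12, d = 4, a = ⌊(12 + 12)/4⌋ = 6; p/q = (6·12 + 1)/(6·1 + 0) = 73/6; p² − 148·q² = 5329 − 5328 = 1.
  The first convergent with p² − 148·q² = 1 gives the fundamental solution (x₁, y₁) = (73, 6).
Step 2: Apply the recurrence (x_{n+1}, y_{n+1}) = (x₁x_n + 148y₁y_n, x₁y_n + y₁x_n) repeatedly.
  From (x_1, y_1) = (73, 6): x_2 = 73·73 + 148·6·6 = 10657; y_2 = 73·6 + 6·73 = 876.
  From (x_2, y_2) = (10657, 876): x_3 = 73·10657 + 148·6·876 = 1555849; y_3 = 73·876 + 6·10657 = 127890.
Step 3: Verify x_3² - 148·y_3² = 2420666110801 - 2420666110800 = 1 (should be 1). ✓

(x_1, y_1) = (73, 6); (x_3, y_3) = (1555849, 127890).


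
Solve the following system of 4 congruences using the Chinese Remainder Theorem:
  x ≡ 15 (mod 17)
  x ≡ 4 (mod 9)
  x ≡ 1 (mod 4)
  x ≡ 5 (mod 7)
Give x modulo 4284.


Product of moduli M = 17 · 9 · 4 · 7 = 4284.
Merge one congruence at a time:
  Start: x ≡ 15 (mod 17).
  Combine with x ≡ 4 (mod 9); new modulus lcm = 153.
    Write x = 15 + 17·t and substitute into x ≡ 4 (mod 9): 17·t ≡ 4 − 15 = -11 (mod 9).
    Reduce coefficients mod 9: 8·t ≡ 7 (mod 9).
    The inverse of 8 mod 9 is 8 (since 8·8 = 64 = 7·9 + 1), so t ≡ 8·7 = 56 ≡ 2 (mod 9).
    Then x = 15 + 17·2 = 49, valid modulo lcm(17, 9) = 153: x ≡ 49 (mod 153).
  Combine with x ≡ 1 (mod 4); new modulus lcm = 612.
    Write x = 49 + 153·t and substitute into x ≡ 1 (mod 4): 153·t ≡ 1 − 49 = -48 (mod 4).
    Reduce coefficients mod 4: 1·t ≡ 0 (mod 4).
    So t ≡ 0 (mod 4).
    Then x = 49 + 153·0 = 49, valid modulo lcm(153, 4) = 612: x ≡ 49 (mod 612).
  Combine with x ≡ 5 (mod 7); new modulus lcm = 4284.
    Write x = 49 + 612·t and substitute into x ≡ 5 (mod 7): 612·t ≡ 5 − 49 = -44 (mod 7).
    Reduce coefficients mod 7: 3·t ≡ 5 (mod 7).
    The inverse of 3 mod 7 is 5 (since 3·5 = 15 = 2·7 + 1), so t ≡ 5·5 = 25 ≡ 4 (mod 7).
    Then x = 49 + 612·4 = 2497, valid modulo lcm(612, 7) = 4284: x ≡ 2497 (mod 4284).
Verify against each original: 2497 mod 17 = 15, 2497 mod 9 = 4, 2497 mod 4 = 1, 2497 mod 7 = 5.

x ≡ 2497 (mod 4284).


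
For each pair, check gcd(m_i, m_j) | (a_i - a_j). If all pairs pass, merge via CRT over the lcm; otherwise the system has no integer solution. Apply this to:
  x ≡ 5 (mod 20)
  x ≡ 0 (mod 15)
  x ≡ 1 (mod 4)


Moduli 20, 15, 4 are not pairwise coprime, so CRT works modulo lcm(m_i) when all pairwise compatibility conditions hold.
Pairwise compatibility: gcd(m_i, m_j) must divide a_i - a_j for every pair.
Merge one congruence at a time:
  Start: x ≡ 5 (mod 20).
  Combine with x ≡ 0 (mod 15): gcd(20, 15) = 5; 0 - 5 = -5, which IS divisible by 5, so compatible.
    Write x = 5 + 20·t and substitute into x ≡ 0 (mod 15): 20·t ≡ 0 − 5 = -5 (mod 15).
    Divide the congruence (and modulus) by g = 5: 4·t ≡ -1 (mod 3).
    Reduce coefficients mod 3: 1·t ≡ 2 (mod 3).
    So t ≡ 2 (mod 3).
    Then x = 5 + 20·2 = 45, valid modulo lcm(20, 15) = 60: x ≡ 45 (mod 60).
  Combine with x ≡ 1 (mod 4): gcd(60, 4) = 4; 1 - 45 = -44, which IS divisible by 4, so compatible.
    Write x = 45 + 60·t and substitute into x ≡ 1 (mod 4): 60·t ≡ 1 − 45 = -44 (mod 4).
    Divide the congruence (and modulus) by g = 4: 15·t ≡ -11 (mod 1).
    Modulo 1 every t works; take t = 0.
    Then x = 45 + 60·0 = 45, valid modulo lcm(60, 4) = 60: x ≡ 45 (mod 60).
Verify: 45 mod 20 = 5, 45 mod 15 = 0, 45 mod 4 = 1.

x ≡ 45 (mod 60).


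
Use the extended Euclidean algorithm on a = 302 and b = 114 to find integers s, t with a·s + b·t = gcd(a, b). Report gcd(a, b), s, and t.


Euclidean algorithm on (302, 114) — divide until remainder is 0:
  302 = 2 · 114 + 74
  114 = 1 · 74 + 40
  74 = 1 · 40 + 34
  40 = 1 · 34 + 6
  34 = 5 · 6 + 4
  6 = 1 · 4 + 2
  4 = 2 · 2 + 0
gcd(302, 114) = 2.
Track Bezout coefficients alongside the remainders: start with r₀ = 302 = a·1 + b·0 (s = 1, t = 0) and r₁ = 114 = a·0 + b·1 (s = 0, t = 1); each new remainder r_{k+1} = r_{k-1} − q_k·r_k inherits s_{k+1} = s_{k-1} − q_k·s_k, t_{k+1} = t_{k-1} − q_k·t_k, so r_k = a·s_k + b·t_k at every step:
  q = 2: r = 74, s = 1 − 2·0 = 1, t = 0 − 2·1 = -2  (check: 302·1 + 114·(-2) = 74)
  q = 1: r = 40, s = 0 − 1·1 = -1, t = 1 − 1·(-2) = 3  (check: 302·(-1) + 114·3 = 40)
  q = 1: r = 34, s = 1 − 1·(-1) = 2, t = -2 − 1·3 = -5  (check: 302·2 + 114·(-5) = 34)
  q = 1: r = 6, s = -1 − 1·2 = -3, t = 3 − 1·(-5) = 8  (check: 302·(-3) + 114·8 = 6)
  q = 5: r = 4, s = 2 − 5·(-3) = 17, t = -5 − 5·8 = -45  (check: 302·17 + 114·(-45) = 4)
  q = 1: r = 2, s = -3 − 1·17 = -20, t = 8 − 1·(-45) = 53  (check: 302·(-20) + 114·53 = 2)
The row with r = 2 (the gcd) gives the Bezout coefficients s = -20, t = 53.
Result: 302 · (-20) + 114 · (53) = 2.

gcd(302, 114) = 2; s = -20, t = 53 (check: 302·(-20) + 114·53 = 2).


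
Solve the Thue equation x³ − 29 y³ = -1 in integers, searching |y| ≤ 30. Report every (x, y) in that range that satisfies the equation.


The equation is x³ - 29y³ = -1. For fixed y, x³ = 29·y³ − 1, so a solution requires the RHS to be a perfect cube.
Strategy: iterate y from -30 to 30, compute RHS = 29·y³ − 1, and check whether it is a (positive or negative) perfect cube.
Check small values of y:
  y = 0: RHS = -1 = (-1)³ ⇒ x = -1 works.
  y = 1: RHS = 28 is not a perfect cube.
  y = -1: RHS = -30 is not a perfect cube.
  y = 2: RHS = 231 is not a perfect cube.
  y = -2: RHS = -233 is not a perfect cube.
  y = 3: RHS = 782 is not a perfect cube.
  y = -3: RHS = -784 is not a perfect cube.
Continuing the search up to |y| = 30 finds no further solutions beyond those listed.
Collected solutions: (-1, 0).

Solutions (with |y| ≤ 30): (-1, 0).


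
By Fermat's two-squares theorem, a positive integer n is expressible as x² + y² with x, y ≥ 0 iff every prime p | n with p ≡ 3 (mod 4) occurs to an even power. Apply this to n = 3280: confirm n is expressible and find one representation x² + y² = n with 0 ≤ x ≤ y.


Step 1: Factor n = 3280 = 2^4 · 5 · 41.
Step 2: Check the mod-4 condition on each prime factor: 2 = 2 (special); 5 ≡ 1 (mod 4), exponent 1; 41 ≡ 1 (mod 4), exponent 1.
All primes ≡ 3 (mod 4) appear to even exponent (or don't appear), so by the two-squares theorem n IS expressible as a sum of two squares.
Step 3: Build a representation. Group n = k² · m with k = 4 and m = 5 · 41 = 205 (a product of primes ≡ 1 (mod 4)); a representation of m scales to one of n via (k·x)² + (k·y)² = k²(x² + y²). Each prime p ≡ 1 (mod 4) is itself a sum of two squares; find a² by testing p − a² for a perfect square:
  5: 5 − 1² = 4 = 2² ⇒ 5 = 1² + 2².
  41: 41 − 1² = 40, 41 − 2² = 37, 41 − 3² = 32, 41 − 4² = 25 = 5² ⇒ 41 = 4² + 5².
  Combine using the Brahmagupta–Fibonacci identity (a² + b²)(c² + d²) = (ac − bd)² + (ad + bc)² = (ac + bd)² + (ad − bc)²:
  5 · 41 = 205: from (1² + 2²)(4² + 5²), take (1·4 − 2·5, 1·5 + 2·4) = (4 − 10, 5 + 8) = (-6, 13); dropping signs (only squares matter) gives (6, 13); check 6² + 13² = 36 + 169 = 205 ✓.
  Scale by k = 4: (4·6, 4·13) = (24, 52).
Step 4: Order so x ≤ y and verify: 24² + 52² = 576 + 2704 = 3280 = n. ✓

n = 3280 = 24² + 52² (one valid representation with x ≤ y).


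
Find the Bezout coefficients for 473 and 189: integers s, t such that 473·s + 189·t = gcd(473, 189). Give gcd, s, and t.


Euclidean algorithm on (473, 189) — divide until remainder is 0:
  473 = 2 · 189 + 95
  189 = 1 · 95 + 94
  95 = 1 · 94 + 1
  94 = 94 · 1 + 0
gcd(473, 189) = 1.
Track Bezout coefficients alongside the remainders: start with r₀ = 473 = a·1 + b·0 (s = 1, t = 0) and r₁ = 189 = a·0 + b·1 (s = 0, t = 1); each new remainder r_{k+1} = r_{k-1} − q_k·r_k inherits s_{k+1} = s_{k-1} − q_k·s_k, t_{k+1} = t_{k-1} − q_k·t_k, so r_k = a·s_k + b·t_k at every step:
  q = 2: r = 95, s = 1 − 2·0 = 1, t = 0 − 2·1 = -2  (check: 473·1 + 189·(-2) = 95)
  q = 1: r = 94, s = 0 − 1·1 = -1, t = 1 − 1·(-2) = 3  (check: 473·(-1) + 189·3 = 94)
  q = 1: r = 1, s = 1 − 1·(-1) = 2, t = -2 − 1·3 = -5  (check: 473·2 + 189·(-5) = 1)
The row with r = 1 (the gcd) gives the Bezout coefficients s = 2, t = -5.
Result: 473 · (2) + 189 · (-5) = 1.

gcd(473, 189) = 1; s = 2, t = -5 (check: 473·2 + 189·(-5) = 1).


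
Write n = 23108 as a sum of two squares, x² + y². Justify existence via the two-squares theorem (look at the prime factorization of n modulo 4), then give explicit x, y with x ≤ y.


Step 1: Factor n = 23108 = 2^2 · 53 · 109.
Step 2: Check the mod-4 condition on each prime factor: 2 = 2 (special); 53 ≡ 1 (mod 4), exponent 1; 109 ≡ 1 (mod 4), exponent 1.
All primes ≡ 3 (mod 4) appear to even exponent (or don't appear), so by the two-squares theorem n IS expressible as a sum of two squares.
Step 3: Build a representation. Group n = k² · m with k = 2 and m = 53 · 109 = 5777 (a product of primes ≡ 1 (mod 4)); a representation of m scales to one of n via (k·x)² + (k·y)² = k²(x² + y²). Each prime p ≡ 1 (mod 4) is itself a sum of two squares; find a² by testing p − a² for a perfect square:
  53: 53 − 1² = 52, 53 − 2² = 49 = 7² ⇒ 53 = 2² + 7².
  109: 109 − 1² = 108, 109 − 2² = 105, 109 − 3² = 100 = 10² ⇒ 109 = 3² + 10².
  Combine using the Brahmagupta–Fibonacci identity (a² + b²)(c² + d²) = (ac − bd)² + (ad + bc)² = (ac + bd)² + (ad − bc)²:
  53 · 109 = 5777: from (2² + 7²)(3² + 10²), take (2·3 − 7·10, 2·10 + 7·3) = (6 − 70, 20 + 21) = (-64, 41); dropping signs (only squares matter) gives (64, 41); check 64² + 41² = 4096 + 1681 = 5777 ✓.
  Scale by k = 2: (2·64, 2·41) = (128, 82).
Step 4: Order so x ≤ y and verify: 82² + 128² = 6724 + 16384 = 23108 = n. ✓

n = 23108 = 82² + 128² (one valid representation with x ≤ y).


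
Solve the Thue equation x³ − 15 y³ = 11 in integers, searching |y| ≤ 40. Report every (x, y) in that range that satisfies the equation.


The equation is x³ - 15y³ = 11. For fixed y, x³ = 15·y³ + 11, so a solution requires the RHS to be a perfect cube.
Strategy: iterate y from -40 to 40, compute RHS = 15·y³ + 11, and check whether it is a (positive or negative) perfect cube.
Check small values of y:
  y = 0: RHS = 11 is not a perfect cube.
  y = 1: RHS = 26 is not a perfect cube.
  y = -1: RHS = -4 is not a perfect cube.
  y = 2: RHS = 131 is not a perfect cube.
  y = -2: RHS = -109 is not a perfect cube.
  y = 3: RHS = 416 is not a perfect cube.
  y = -3: RHS = -394 is not a perfect cube.
Continuing the search up to |y| = 40 finds no solutions either.
No (x, y) in the scanned range satisfies the equation.

No integer solutions with |y| ≤ 40.


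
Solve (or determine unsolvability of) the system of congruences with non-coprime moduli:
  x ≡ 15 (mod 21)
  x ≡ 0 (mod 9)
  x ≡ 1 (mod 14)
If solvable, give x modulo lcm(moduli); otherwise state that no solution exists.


Moduli 21, 9, 14 are not pairwise coprime, so CRT works modulo lcm(m_i) when all pairwise compatibility conditions hold.
Pairwise compatibility: gcd(m_i, m_j) must divide a_i - a_j for every pair.
Merge one congruence at a time:
  Start: x ≡ 15 (mod 21).
  Combine with x ≡ 0 (mod 9): gcd(21, 9) = 3; 0 - 15 = -15, which IS divisible by 3, so compatible.
    Write x = 15 + 21·t and substitute into x ≡ 0 (mod 9): 21·t ≡ 0 − 15 = -15 (mod 9).
    Divide the congruence (and modulus) by g = 3: 7·t ≡ -5 (mod 3).
    Reduce coefficients mod 3: 1·t ≡ 1 (mod 3).
    So t ≡ 1 (mod 3).
    Then x = 15 + 21·1 = 36, valid modulo lcm(21, 9) = 63: x ≡ 36 (mod 63).
  Combine with x ≡ 1 (mod 14): gcd(63, 14) = 7; 1 - 36 = -35, which IS divisible by 7, so compatible.
    Write x = 36 + 63·t and substitute into x ≡ 1 (mod 14): 63·t ≡ 1 − 36 = -35 (mod 14).
    Divide the congruence (and modulus) by g = 7: 9·t ≡ -5 (mod 2).
    Reduce coefficients mod 2: 1·t ≡ 1 (mod 2).
    So t ≡ 1 (mod 2).
    Then x = 36 + 63·1 = 99, valid modulo lcm(63, 14) = 126: x ≡ 99 (mod 126).
Verify: 99 mod 21 = 15, 99 mod 9 = 0, 99 mod 14 = 1.

x ≡ 99 (mod 126).


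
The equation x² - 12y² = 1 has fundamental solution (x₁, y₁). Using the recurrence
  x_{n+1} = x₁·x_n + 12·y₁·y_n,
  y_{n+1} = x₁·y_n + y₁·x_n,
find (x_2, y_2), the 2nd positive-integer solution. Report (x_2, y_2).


Step 1: Find the fundamental solution (x₁, y₁) of x² - 12y² = 1.
  Expand √12 as a continued fraction. a₀ = ⌊√12⌋ = 3; iterate m_{k+1} = d_k·a_k − m_k, d_{k+1} = (12 − m_{k+1}²)/d_k, a_{k+1} = ⌊(a₀ + m_{k+1})/d_{k+1}⌋ (starting m₀ = 0, d₀ = 1), with convergents p_k = a_k·p_{k-1} + p_{k-2}, q_k = a_k·q_{k-1} + q_{k-2} (p₋₁ = 1, q₋₁ = 0):
  k = 0: a₀ = 3; p₀/q₀ = 3/1; p₀² − 12·q₀² = 9 − 12 = -3.
  k = 1: m = 3, d = 3, a = ⌊(3 + 3)/3⌋ = 2; p/q = (2·3 + 1)/(2·1 + 0) = 7/2; p² − 12·q² = 49 − 48 = 1.
  The first convergent with p² − 12·q² = 1 gives the fundamental solution (x₁, y₁) = (7, 2).
Step 2: Apply the recurrence (x_{n+1}, y_{n+1}) = (x₁x_n + 12y₁y_n, x₁y_n + y₁x_n) repeatedly.
  From (x_1, y_1) = (7, 2): x_2 = 7·7 + 12·2·2 = 97; y_2 = 7·2 + 2·7 = 28.
Step 3: Verify x_2² - 12·y_2² = 9409 - 9408 = 1 (should be 1). ✓

(x_1, y_1) = (7, 2); (x_2, y_2) = (97, 28).


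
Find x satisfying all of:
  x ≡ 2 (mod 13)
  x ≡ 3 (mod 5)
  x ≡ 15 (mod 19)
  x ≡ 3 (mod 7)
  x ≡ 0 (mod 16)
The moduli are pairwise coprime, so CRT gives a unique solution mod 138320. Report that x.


Product of moduli M = 13 · 5 · 19 · 7 · 16 = 138320.
Merge one congruence at a time:
  Start: x ≡ 2 (mod 13).
  Combine with x ≡ 3 (mod 5); new modulus lcm = 65.
    Write x = 2 + 13·t and substitute into x ≡ 3 (mod 5): 13·t ≡ 3 − 2 = 1 (mod 5).
    Reduce coefficients mod 5: 3·t ≡ 1 (mod 5).
    The inverse of 3 mod 5 is 2 (since 3·2 = 6 = 1·5 + 1), so t ≡ 2·1 = 2 ≡ 2 (mod 5).
    Then x = 2 + 13·2 = 28, valid modulo lcm(13, 5) = 65: x ≡ 28 (mod 65).
  Combine with x ≡ 15 (mod 19); new modulus lcm = 1235.
    Write x = 28 + 65·t and substitute into x ≡ 15 (mod 19): 65·t ≡ 15 − 28 = -13 (mod 19).
    Reduce coefficients mod 19: 8·t ≡ 6 (mod 19).
    The inverse of 8 mod 19 is 12 (since 8·12 = 96 = 5·19 + 1), so t ≡ 12·6 = 72 ≡ 15 (mod 19).
    Then x = 28 + 65·15 = 1003, valid modulo lcm(65, 19) = 1235: x ≡ 1003 (mod 1235).
  Combine with x ≡ 3 (mod 7); new modulus lcm = 8645.
    Write x = 1003 + 1235·t and substitute into x ≡ 3 (mod 7): 1235·t ≡ 3 − 1003 = -1000 (mod 7).
    Reduce coefficients mod 7: 3·t ≡ 1 (mod 7).
    The inverse of 3 mod 7 is 5 (since 3·5 = 15 = 2·7 + 1), so t ≡ 5·1 = 5 ≡ 5 (mod 7).
    Then x = 1003 + 1235·5 = 7178, valid modulo lcm(1235, 7) = 8645: x ≡ 7178 (mod 8645).
  Combine with x ≡ 0 (mod 16); new modulus lcm = 138320.
    Write x = 7178 + 8645·t and substitute into x ≡ 0 (mod 16): 8645·t ≡ 0 − 7178 = -7178 (mod 16).
    Reduce coefficients mod 16: 5·t ≡ 6 (mod 16).
    The inverse of 5 mod 16 is 13 (since 5·13 = 65 = 4·16 + 1), so t ≡ 13·6 = 78 ≡ 14 (mod 16).
    Then x = 7178 + 8645·14 = 128208, valid modulo lcm(8645, 16) = 138320: x ≡ 128208 (mod 138320).
Verify against each original: 128208 mod 13 = 2, 128208 mod 5 = 3, 128208 mod 19 = 15, 128208 mod 7 = 3, 128208 mod 16 = 0.

x ≡ 128208 (mod 138320).


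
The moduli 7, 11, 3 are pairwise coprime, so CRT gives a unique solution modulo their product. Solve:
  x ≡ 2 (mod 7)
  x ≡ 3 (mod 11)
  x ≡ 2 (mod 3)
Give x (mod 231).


Moduli 7, 11, 3 are pairwise coprime; by CRT there is a unique solution modulo M = 7 · 11 · 3 = 231.
Solve pairwise, accumulating the modulus:
  Start with x ≡ 2 (mod 7).
  Combine with x ≡ 3 (mod 11): since gcd(7, 11) = 1, we get a unique residue mod 77.
    Write x = 2 + 7·t and substitute into x ≡ 3 (mod 11): 7·t ≡ 3 − 2 = 1 (mod 11).
    The inverse of 7 mod 11 is 8 (since 7·8 = 56 = 5·11 + 1), so t ≡ 8·1 = 8 ≡ 8 (mod 11).
    Then x = 2 + 7·8 = 58, valid modulo lcm(7, 11) = 77: x ≡ 58 (mod 77).
  Combine with x ≡ 2 (mod 3): since gcd(77, 3) = 1, we get a unique residue mod 231.
    Write x = 58 + 77·t and substitute into x ≡ 2 (mod 3): 77·t ≡ 2 − 58 = -56 (mod 3).
    Reduce coefficients mod 3: 2·t ≡ 1 (mod 3).
    The inverse of 2 mod 3 is 2 (since 2·2 = 4 = 1·3 + 1), so t ≡ 2·1 = 2 ≡ 2 (mod 3).
    Then x = 58 + 77·2 = 212, valid modulo lcm(77, 3) = 231: x ≡ 212 (mod 231).
Verify: 212 mod 7 = 2 ✓, 212 mod 11 = 3 ✓, 212 mod 3 = 2 ✓.

x ≡ 212 (mod 231).


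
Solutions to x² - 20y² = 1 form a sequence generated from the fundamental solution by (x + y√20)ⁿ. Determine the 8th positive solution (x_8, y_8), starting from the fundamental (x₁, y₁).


Step 1: Find the fundamental solution (x₁, y₁) of x² - 20y² = 1.
  Expand √20 as a continued fraction. a₀ = ⌊√20⌋ = 4; iterate m_{k+1} = d_k·a_k − m_k, d_{k+1} = (20 − m_{k+1}²)/d_k, a_{k+1} = ⌊(a₀ + m_{k+1})/d_{k+1}⌋ (starting m₀ = 0, d₀ = 1), with convergents p_k = a_k·p_{k-1} + p_{k-2}, q_k = a_k·q_{k-1} + q_{k-2} (p₋₁ = 1, q₋₁ = 0):
  k = 0: a₀ = 4; p₀/q₀ = 4/1; p₀² − 20·q₀² = 16 − 20 = -4.
  k = 1: m = 4, d = 4, a = ⌊(4 + 4)/4⌋ = 2; p/q = (2·4 + 1)/(2·1 + 0) = 9/2; p² − 20·q² = 81 − 80 = 1.
  The first convergent with p² − 20·q² = 1 gives the fundamental solution (x₁, y₁) = (9, 2).
Step 2: Apply the recurrence (x_{n+1}, y_{n+1}) = (x₁x_n + 20y₁y_n, x₁y_n + y₁x_n) repeatedly.
  From (x_1, y_1) = (9, 2): x_2 = 9·9 + 20·2·2 = 161; y_2 = 9·2 + 2·9 = 36.
  From (x_2, y_2) = (161, 36): x_3 = 9·161 + 20·2·36 = 2889; y_3 = 9·36 + 2·161 = 646.
  From (x_3, y_3) = (2889, 646): x_4 = 9·2889 + 20·2·646 = 51841; y_4 = 9·646 + 2·2889 = 11592.
  From (x_4, y_4) = (51841, 11592): x_5 = 9·51841 + 20·2·11592 = 930249; y_5 = 9·11592 + 2·51841 = 208010.
  From (x_5, y_5) = (930249, 208010): x_6 = 9·930249 + 20·2·208010 = 16692641; y_6 = 9·208010 + 2·930249 = 3732588.
  From (x_6, y_6) = (16692641, 3732588): x_7 = 9·16692641 + 20·2·3732588 = 299537289; y_7 = 9·3732588 + 2·16692641 = 66978574.
  From (x_7, y_7) = (299537289, 66978574): x_8 = 9·299537289 + 20·2·66978574 = 5374978561; y_8 = 9·66978574 + 2·299537289 = 1201881744.
Step 3: Verify x_8² - 20·y_8² = 28890394531209630721 - 28890394531209630720 = 1 (should be 1). ✓

(x_1, y_1) = (9, 2); (x_8, y_8) = (5374978561, 1201881744).


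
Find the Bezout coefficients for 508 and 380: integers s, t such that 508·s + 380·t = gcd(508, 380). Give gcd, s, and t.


Euclidean algorithm on (508, 380) — divide until remainder is 0:
  508 = 1 · 380 + 128
  380 = 2 · 128 + 124
  128 = 1 · 124 + 4
  124 = 31 · 4 + 0
gcd(508, 380) = 4.
Track Bezout coefficients alongside the remainders: start with r₀ = 508 = a·1 + b·0 (s = 1, t = 0) and r₁ = 380 = a·0 + b·1 (s = 0, t = 1); each new remainder r_{k+1} = r_{k-1} − q_k·r_k inherits s_{k+1} = s_{k-1} − q_k·s_k, t_{k+1} = t_{k-1} − q_k·t_k, so r_k = a·s_k + b·t_k at every step:
  q = 1: r = 128, s = 1 − 1·0 = 1, t = 0 − 1·1 = -1  (check: 508·1 + 380·(-1) = 128)
  q = 2: r = 124, s = 0 − 2·1 = -2, t = 1 − 2·(-1) = 3  (check: 508·(-2) + 380·3 = 124)
  q = 1: r = 4, s = 1 − 1·(-2) = 3, t = -1 − 1·3 = -4  (check: 508·3 + 380·(-4) = 4)
The row with r = 4 (the gcd) gives the Bezout coefficients s = 3, t = -4.
Result: 508 · (3) + 380 · (-4) = 4.

gcd(508, 380) = 4; s = 3, t = -4 (check: 508·3 + 380·(-4) = 4).


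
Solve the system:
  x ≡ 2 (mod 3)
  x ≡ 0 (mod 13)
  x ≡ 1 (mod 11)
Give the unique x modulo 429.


Moduli 3, 13, 11 are pairwise coprime; by CRT there is a unique solution modulo M = 3 · 13 · 11 = 429.
Solve pairwise, accumulating the modulus:
  Start with x ≡ 2 (mod 3).
  Combine with x ≡ 0 (mod 13): since gcd(3, 13) = 1, we get a unique residue mod 39.
    Write x = 2 + 3·t and substitute into x ≡ 0 (mod 13): 3·t ≡ 0 − 2 = -2 (mod 13).
    Reduce coefficients mod 13: 3·t ≡ 11 (mod 13).
    The inverse of 3 mod 13 is 9 (since 3·9 = 27 = 2·13 + 1), so t ≡ 9·11 = 99 ≡ 8 (mod 13).
    Then x = 2 + 3·8 = 26, valid modulo lcm(3, 13) = 39: x ≡ 26 (mod 39).
  Combine with x ≡ 1 (mod 11): since gcd(39, 11) = 1, we get a unique residue mod 429.
    Write x = 26 + 39·t and substitute into x ≡ 1 (mod 11): 39·t ≡ 1 − 26 = -25 (mod 11).
    Reduce coefficients mod 11: 6·t ≡ 8 (mod 11).
    The inverse of 6 mod 11 is 2 (since 6·2 = 12 = 1·11 + 1), so t ≡ 2·8 = 16 ≡ 5 (mod 11).
    Then x = 26 + 39·5 = 221, valid modulo lcm(39, 11) = 429: x ≡ 221 (mod 429).
Verify: 221 mod 3 = 2 ✓, 221 mod 13 = 0 ✓, 221 mod 11 = 1 ✓.

x ≡ 221 (mod 429).


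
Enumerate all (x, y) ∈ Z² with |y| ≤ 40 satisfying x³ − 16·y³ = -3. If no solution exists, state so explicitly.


The equation is x³ - 16y³ = -3. For fixed y, x³ = 16·y³ − 3, so a solution requires the RHS to be a perfect cube.
Strategy: iterate y from -40 to 40, compute RHS = 16·y³ − 3, and check whether it is a (positive or negative) perfect cube.
Check small values of y:
  y = 0: RHS = -3 is not a perfect cube.
  y = 1: RHS = 13 is not a perfect cube.
  y = -1: RHS = -19 is not a perfect cube.
  y = 2: RHS = 125 = (5)³ ⇒ x = 5 works.
  y = -2: RHS = -131 is not a perfect cube.
  y = 3: RHS = 429 is not a perfect cube.
  y = -3: RHS = -435 is not a perfect cube.
Continuing the search up to |y| = 40 finds no further solutions beyond those listed.
Collected solutions: (5, 2).

Solutions (with |y| ≤ 40): (5, 2).


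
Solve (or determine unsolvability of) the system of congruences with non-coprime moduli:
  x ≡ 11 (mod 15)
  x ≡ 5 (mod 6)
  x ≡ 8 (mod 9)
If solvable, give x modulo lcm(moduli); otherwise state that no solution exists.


Moduli 15, 6, 9 are not pairwise coprime, so CRT works modulo lcm(m_i) when all pairwise compatibility conditions hold.
Pairwise compatibility: gcd(m_i, m_j) must divide a_i - a_j for every pair.
Merge one congruence at a time:
  Start: x ≡ 11 (mod 15).
  Combine with x ≡ 5 (mod 6): gcd(15, 6) = 3; 5 - 11 = -6, which IS divisible by 3, so compatible.
    Write x = 11 + 15·t and substitute into x ≡ 5 (mod 6): 15·t ≡ 5 − 11 = -6 (mod 6).
    Divide the congruence (and modulus) by g = 3: 5·t ≡ -2 (mod 2).
    Reduce coefficients mod 2: 1·t ≡ 0 (mod 2).
    So t ≡ 0 (mod 2).
    Then x = 11 + 15·0 = 11, valid modulo lcm(15, 6) = 30: x ≡ 11 (mod 30).
  Combine with x ≡ 8 (mod 9): gcd(30, 9) = 3; 8 - 11 = -3, which IS divisible by 3, so compatible.
    Write x = 11 + 30·t and substitute into x ≡ 8 (mod 9): 30·t ≡ 8 − 11 = -3 (mod 9).
    Divide the congruence (and modulus) by g = 3: 10·t ≡ -1 (mod 3).
    Reduce coefficients mod 3: 1·t ≡ 2 (mod 3).
    So t ≡ 2 (mod 3).
    Then x = 11 + 30·2 = 71, valid modulo lcm(30, 9) = 90: x ≡ 71 (mod 90).
Verify: 71 mod 15 = 11, 71 mod 6 = 5, 71 mod 9 = 8.

x ≡ 71 (mod 90).


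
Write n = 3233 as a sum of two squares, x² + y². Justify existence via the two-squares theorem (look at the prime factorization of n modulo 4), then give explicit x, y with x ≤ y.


Step 1: Factor n = 3233 = 53 · 61.
Step 2: Check the mod-4 condition on each prime factor: 53 ≡ 1 (mod 4), exponent 1; 61 ≡ 1 (mod 4), exponent 1.
All primes ≡ 3 (mod 4) appear to even exponent (or don't appear), so by the two-squares theorem n IS expressible as a sum of two squares.
Step 3: Build a representation. Here n = 53 · 61 is a product of primes ≡ 1 (mod 4). Each prime p ≡ 1 (mod 4) is itself a sum of two squares; find a² by testing p − a² for a perfect square:
  53: 53 − 1² = 52, 53 − 2² = 49 = 7² ⇒ 53 = 2² + 7².
  61: 61 − 1² = 60, 61 − 2² = 57, 61 − 3² = 52, 61 − 4² = 45, 61 − 5² = 36 = 6² ⇒ 61 = 5² + 6².
  Combine using the Brahmagupta–Fibonacci identity (a² + b²)(c² + d²) = (ac − bd)² + (ad + bc)² = (ac + bd)² + (ad − bc)²:
  53 · 61 = 3233: from (2² + 7²)(5² + 6²), take (2·5 − 7·6, 2·6 + 7·5) = (10 − 42, 12 + 35) = (-32, 47); dropping signs (only squares matter) gives (32, 47); check 32² + 47² = 1024 + 2209 = 3233 ✓.
Step 4: Order so x ≤ y and verify: 32² + 47² = 1024 + 2209 = 3233 = n. ✓

n = 3233 = 32² + 47² (one valid representation with x ≤ y).
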